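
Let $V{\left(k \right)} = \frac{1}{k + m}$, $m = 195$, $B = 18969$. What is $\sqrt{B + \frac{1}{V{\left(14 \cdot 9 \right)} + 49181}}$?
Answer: $\frac{\sqrt{4727692996401025218}}{15787102} \approx 137.73$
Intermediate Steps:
$V{\left(k \right)} = \frac{1}{195 + k}$ ($V{\left(k \right)} = \frac{1}{k + 195} = \frac{1}{195 + k}$)
$\sqrt{B + \frac{1}{V{\left(14 \cdot 9 \right)} + 49181}} = \sqrt{18969 + \frac{1}{\frac{1}{195 + 14 \cdot 9} + 49181}} = \sqrt{18969 + \frac{1}{\frac{1}{195 + 126} + 49181}} = \sqrt{18969 + \frac{1}{\frac{1}{321} + 49181}} = \sqrt{18969 + \frac{1}{\frac{15787102}{321}}} = \sqrt{18969 + \frac{321}{15787102}} = \sqrt{\frac{299465538159}{15787102}} = \frac{\sqrt{4727692996401025218}}{15787102}$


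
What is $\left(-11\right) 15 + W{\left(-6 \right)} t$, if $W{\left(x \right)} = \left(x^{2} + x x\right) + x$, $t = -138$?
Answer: $-9273$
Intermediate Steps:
$W{\left(x \right)} = x + 2 x^{2}$ ($W{\left(x \right)} = \left(x^{2} + x^{2}\right) + x = 2 x^{2} + x = x + 2 x^{2}$)
$\left(-11\right) 15 + W{\left(-6 \right)} t = \left(-11\right) 15 + - 6 \left(1 + 2 \left(-6\right)\right) \left(-138\right) = -165 + - 6 \left(1 - 12\right) \left(-138\right) = -165 + \left(-6\right) \left(-11\right) \left(-138\right) = -165 + 66 \left(-138\right) = -165 - 9108 = -9273$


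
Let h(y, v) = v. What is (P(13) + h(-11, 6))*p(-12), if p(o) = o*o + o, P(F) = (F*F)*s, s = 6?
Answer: 134640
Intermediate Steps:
P(F) = 6*F**2 (P(F) = (F*F)*6 = F**2*6 = 6*F**2)
p(o) = o + o**2 (p(o) = o**2 + o = o + o**2)
(P(13) + h(-11, 6))*p(-12) = (6*13**2 + 6)*(-12*(1 - 12)) = (6*169 + 6)*(-12*(-11)) = (1014 + 6)*132 = 1020*132 = 134640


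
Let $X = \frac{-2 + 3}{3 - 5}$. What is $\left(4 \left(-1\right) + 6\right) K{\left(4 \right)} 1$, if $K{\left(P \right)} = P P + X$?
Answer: $31$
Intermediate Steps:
$X = - \frac{1}{2}$ ($X = 1 \frac{1}{-2} = 1 \left(- \frac{1}{2}\right) = - \frac{1}{2} \approx -0.5$)
$K{\left(P \right)} = - \frac{1}{2} + P^{2}$ ($K{\left(P \right)} = P P - \frac{1}{2} = P^{2} - \frac{1}{2} = - \frac{1}{2} + P^{2}$)
$\left(4 \left(-1\right) + 6\right) K{\left(4 \right)} 1 = \left(4 \left(-1\right) + 6\right) \left(- \frac{1}{2} + 4^{2}\right) 1 = \left(-4 + 6\right) \left(- \frac{1}{2} + 16\right) 1 = 2 \cdot \frac{31}{2} \cdot 1 = 31 \cdot 1 = 31$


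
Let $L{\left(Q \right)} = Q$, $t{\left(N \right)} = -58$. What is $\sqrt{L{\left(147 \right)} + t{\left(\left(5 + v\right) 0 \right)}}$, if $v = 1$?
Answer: $\sqrt{89} \approx 9.434$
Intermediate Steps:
$\sqrt{L{\left(147 \right)} + t{\left(\left(5 + v\right) 0 \right)}} = \sqrt{147 - 58} = \sqrt{89}$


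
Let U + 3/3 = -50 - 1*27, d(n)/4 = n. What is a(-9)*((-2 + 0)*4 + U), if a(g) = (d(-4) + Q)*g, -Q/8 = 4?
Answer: -37152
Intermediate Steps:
Q = -32 (Q = -8*4 = -32)
d(n) = 4*n
U = -78 (U = -1 + (-50 - 1*27) = -1 + (-50 - 27) = -1 - 77 = -78)
a(g) = -48*g (a(g) = (4*(-4) - 32)*g = (-16 - 32)*g = -48*g)
a(-9)*((-2 + 0)*4 + U) = (-48*(-9))*((-2 + 0)*4 - 78) = 432*(-2*4 - 78) = 432*(-8 - 78) = 432*(-86) = -37152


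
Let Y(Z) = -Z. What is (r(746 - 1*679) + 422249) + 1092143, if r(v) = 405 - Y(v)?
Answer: 1514864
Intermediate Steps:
r(v) = 405 + v (r(v) = 405 - (-1)*v = 405 + v)
(r(746 - 1*679) + 422249) + 1092143 = ((405 + (746 - 1*679)) + 422249) + 1092143 = ((405 + (746 - 679)) + 422249) + 1092143 = ((405 + 67) + 422249) + 1092143 = (472 + 422249) + 1092143 = 422721 + 1092143 = 1514864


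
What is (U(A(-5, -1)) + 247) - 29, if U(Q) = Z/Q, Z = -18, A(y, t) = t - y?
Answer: 427/2 ≈ 213.50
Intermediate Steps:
U(Q) = -18/Q
(U(A(-5, -1)) + 247) - 29 = (-18/(-1 - 1*(-5)) + 247) - 29 = (-18/(-1 + 5) + 247) - 29 = (-18/4 + 247) - 29 = (-18*¼ + 247) - 29 = (-9/2 + 247) - 29 = 485/2 - 29 = 427/2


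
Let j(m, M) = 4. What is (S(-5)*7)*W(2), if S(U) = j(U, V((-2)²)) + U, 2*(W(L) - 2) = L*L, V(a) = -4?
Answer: -28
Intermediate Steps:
W(L) = 2 + L²/2 (W(L) = 2 + (L*L)/2 = 2 + L²/2)
S(U) = 4 + U
(S(-5)*7)*W(2) = ((4 - 5)*7)*(2 + (½)*2²) = (-1*7)*(2 + (½)*4) = -7*(2 + 2) = -7*4 = -28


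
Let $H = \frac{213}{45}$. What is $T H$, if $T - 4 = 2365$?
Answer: $\frac{168199}{15} \approx 11213.0$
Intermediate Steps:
$T = 2369$ ($T = 4 + 2365 = 2369$)
$H = \frac{71}{15}$ ($H = 213 \cdot \frac{1}{45} = \frac{71}{15} \approx 4.7333$)
$T H = 2369 \cdot \frac{71}{15} = \frac{168199}{15}$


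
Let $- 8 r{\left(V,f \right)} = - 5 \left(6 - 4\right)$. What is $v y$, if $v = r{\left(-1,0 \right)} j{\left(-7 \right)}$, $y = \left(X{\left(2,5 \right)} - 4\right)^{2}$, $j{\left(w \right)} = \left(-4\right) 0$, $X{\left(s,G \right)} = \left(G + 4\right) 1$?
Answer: $0$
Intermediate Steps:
$X{\left(s,G \right)} = 4 + G$ ($X{\left(s,G \right)} = \left(4 + G\right) 1 = 4 + G$)
$r{\left(V,f \right)} = \frac{5}{4}$ ($r{\left(V,f \right)} = - \frac{\left(-5\right) \left(6 - 4\right)}{8} = - \frac{\left(-5\right) 2}{8} = \left(- \frac{1}{8}\right) \left(-10\right) = \frac{5}{4}$)
$j{\left(w \right)} = 0$
$y = 25$ ($y = \left(\left(4 + 5\right) - 4\right)^{2} = \left(9 - 4\right)^{2} = 5^{2} = 25$)
$v = 0$ ($v = \frac{5}{4} \cdot 0 = 0$)
$v y = 0 \cdot 25 = 0$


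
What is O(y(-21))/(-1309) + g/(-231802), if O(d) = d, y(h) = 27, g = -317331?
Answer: 409127625/303428818 ≈ 1.3483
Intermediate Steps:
O(y(-21))/(-1309) + g/(-231802) = 27/(-1309) - 317331/(-231802) = 27*(-1/1309) - 317331*(-1/231802) = -27/1309 + 317331/231802 = 409127625/303428818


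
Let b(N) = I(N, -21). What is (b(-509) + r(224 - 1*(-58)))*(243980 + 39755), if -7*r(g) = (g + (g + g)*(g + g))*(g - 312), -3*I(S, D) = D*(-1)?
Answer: 2710035551885/7 ≈ 3.8715e+11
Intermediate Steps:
I(S, D) = D/3 (I(S, D) = -D*(-1)/3 = -(-1)*D/3 = D/3)
b(N) = -7 (b(N) = (1/3)*(-21) = -7)
r(g) = -(-312 + g)*(g + 4*g**2)/7 (r(g) = -(g + (g + g)*(g + g))*(g - 312)/7 = -(g + (2*g)*(2*g))*(-312 + g)/7 = -(g + 4*g**2)*(-312 + g)/7 = -(-312 + g)*(g + 4*g**2)/7)
(b(-509) + r(224 - 1*(-58)))*(243980 + 39755) = (-7 + (224 - 1*(-58))*(312 - 4*(224 - 1*(-58))**2 + 1247*(224 - 1*(-58)))/7)*(243980 + 39755) = (-7 + (224 + 58)*(312 - 4*(224 + 58)**2 + 1247*(224 + 58))/7)*283735 = (-7 + (1/7)*282*(312 - 4*282**2 + 1247*282))*283735 = (-7 + (1/7)*282*(312 - 4*79524 + 351654))*283735 = (-7 + (1/7)*282*(312 - 318096 + 351654))*283735 = (-7 + (1/7)*282*33870)*283735 = (-7 + 9551340/7)*283735 = (9551291/7)*283735 = 2710035551885/7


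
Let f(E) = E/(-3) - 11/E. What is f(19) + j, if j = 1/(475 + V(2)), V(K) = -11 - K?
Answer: -20219/2926 ≈ -6.9101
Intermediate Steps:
j = 1/462 (j = 1/(475 + (-11 - 1*2)) = 1/(475 + (-11 - 2)) = 1/(475 - 13) = 1/462 ≈ 0.0021645)
f(E) = -11/E - E/3 (f(E) = E*(-⅓) - 11/E = -E/3 - 11/E = -11/E - E/3)
f(19) + j = (-11/19 - ⅓*19) + 1/462 = (-11*1/19 - 19/3) + 1/462 = (-11/19 - 19/3) + 1/462 = -394/57 + 1/462 = -20219/2926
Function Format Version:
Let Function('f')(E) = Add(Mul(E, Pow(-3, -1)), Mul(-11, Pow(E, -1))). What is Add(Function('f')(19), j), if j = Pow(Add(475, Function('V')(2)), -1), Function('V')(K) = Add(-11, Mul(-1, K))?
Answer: Rational(-20219, 2926) ≈ -6.9101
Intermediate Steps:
j = Rational(1, 462) (j = Pow(Add(475, Add(-11, Mul(-1, 2))), -1) = Pow(Add(475, Add(-11, -2)), -1) = Pow(Add(475, -13), -1) = Pow(462, -1) = Rational(1, 462) ≈ 0.0021645)
Function('f')(E) = Add(Mul(-11, Pow(E, -1)), Mul(Rational(-1, 3), E)) (Function('f')(E) = Add(Mul(E, Rational(-1, 3)), Mul(-11, Pow(E, -1))) = Add(Mul(Rational(-1, 3), E), Mul(-11, Pow(E, -1))) = Add(Mul(-11, Pow(E, -1)), Mul(Rational(-1, 3), E)))
Add(Function('f')(19), j) = Add(Add(Mul(-11, Pow(19, -1)), Mul(Rational(-1, 3), 19)), Rational(1, 462)) = Add(Add(Mul(-11, Rational(1, 19)), Rational(-19, 3)), Rational(1, 462)) = Add(Add(Rational(-11, 19), Rational(-19, 3)), Rational(1, 462)) = Add(Rational(-394, 57), Rational(1, 462)) = Rational(-20219, 2926)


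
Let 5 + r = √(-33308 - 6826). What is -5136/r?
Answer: 25680/40159 + 5136*I*√40134/40159 ≈ 0.63946 + 25.621*I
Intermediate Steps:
r = -5 + I*√40134 (r = -5 + √(-33308 - 6826) = -5 + √(-40134) = -5 + I*√40134 ≈ -5.0 + 200.33*I)
-5136/r = -5136/(-5 + I*√40134)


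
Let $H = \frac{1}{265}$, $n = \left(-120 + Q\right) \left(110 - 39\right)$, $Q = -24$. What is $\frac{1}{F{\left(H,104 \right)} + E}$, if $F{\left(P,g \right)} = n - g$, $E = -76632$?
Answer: $- \frac{1}{86960} \approx -1.15 \cdot 10^{-5}$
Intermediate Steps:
$n = -10224$ ($n = \left(-120 - 24\right) \left(110 - 39\right) = \left(-144\right) 71 = -10224$)
$H = \frac{1}{265} \approx 0.0037736$
$F{\left(P,g \right)} = -10224 - g$
$\frac{1}{F{\left(H,104 \right)} + E} = \frac{1}{\left(-10224 - 104\right) - 76632} = \frac{1}{-10328 - 76632} = \frac{1}{-86960} = - \frac{1}{86960}$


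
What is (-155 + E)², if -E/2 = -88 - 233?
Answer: 237169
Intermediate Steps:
E = 642 (E = -2*(-88 - 233) = -2*(-321) = 642)
(-155 + E)² = (-155 + 642)² = 487² = 237169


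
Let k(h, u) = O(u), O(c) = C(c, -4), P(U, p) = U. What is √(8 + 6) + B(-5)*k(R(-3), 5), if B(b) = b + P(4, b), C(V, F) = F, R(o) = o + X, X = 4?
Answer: 4 + √14 ≈ 7.7417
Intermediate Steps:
R(o) = 4 + o (R(o) = o + 4 = 4 + o)
O(c) = -4
B(b) = 4 + b (B(b) = b + 4 = 4 + b)
k(h, u) = -4
√(8 + 6) + B(-5)*k(R(-3), 5) = √(8 + 6) + (4 - 5)*(-4) = √14 - 1*(-4) = √14 + 4 = 4 + √14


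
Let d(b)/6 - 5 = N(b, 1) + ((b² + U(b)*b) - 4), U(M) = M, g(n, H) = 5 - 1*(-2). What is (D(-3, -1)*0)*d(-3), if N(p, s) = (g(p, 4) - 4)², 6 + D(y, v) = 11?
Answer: 0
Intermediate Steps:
g(n, H) = 7 (g(n, H) = 5 + 2 = 7)
D(y, v) = 5 (D(y, v) = -6 + 11 = 5)
N(p, s) = 9 (N(p, s) = (7 - 4)² = 3² = 9)
d(b) = 60 + 12*b² (d(b) = 30 + 6*(9 + ((b² + b*b) - 4)) = 30 + 6*(9 + ((b² + b²) - 4)) = 30 + 6*(9 + (2*b² - 4)) = 30 + 6*(9 + (-4 + 2*b²)) = 30 + 6*(5 + 2*b²) = 30 + (30 + 12*b²) = 60 + 12*b²)
(D(-3, -1)*0)*d(-3) = (5*0)*(60 + 12*(-3)²) = 0*(60 + 12*9) = 0*(60 + 108) = 0*168 = 0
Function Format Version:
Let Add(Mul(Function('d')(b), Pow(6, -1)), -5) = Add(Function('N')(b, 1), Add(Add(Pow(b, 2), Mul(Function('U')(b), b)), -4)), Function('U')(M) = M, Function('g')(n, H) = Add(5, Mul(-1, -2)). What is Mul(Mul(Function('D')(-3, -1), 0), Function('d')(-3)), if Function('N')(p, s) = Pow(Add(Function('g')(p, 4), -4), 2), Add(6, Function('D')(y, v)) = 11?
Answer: 0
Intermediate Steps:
Function('g')(n, H) = 7 (Function('g')(n, H) = Add(5, 2) = 7)
Function('D')(y, v) = 5 (Function('D')(y, v) = Add(-6, 11) = 5)
Function('N')(p, s) = 9 (Function('N')(p, s) = Pow(Add(7, -4), 2) = Pow(3, 2) = 9)
Function('d')(b) = Add(60, Mul(12, Pow(b, 2))) (Function('d')(b) = Add(30, Mul(6, Add(9, Add(Add(Pow(b, 2), Mul(b, b)), -4)))) = Add(30, Mul(6, Add(9, Add(Add(Pow(b, 2), Pow(b, 2)), -4)))) = Add(30, Mul(6, Add(9, Add(Mul(2, Pow(b, 2)), -4)))) = Add(30, Mul(6, Add(9, Add(-4, Mul(2, Pow(b, 2)))))) = Add(30, Mul(6, Add(5, Mul(2, Pow(b, 2))))) = Add(30, Add(30, Mul(12, Pow(b, 2)))) = Add(60, Mul(12, Pow(b, 2))))
Mul(Mul(Function('D')(-3, -1), 0), Function('d')(-3)) = Mul(Mul(5, 0), Add(60, Mul(12, Pow(-3, 2)))) = Mul(0, Add(60, Mul(12, 9))) = Mul(0, Add(60, 108)) = Mul(0, 168) = 0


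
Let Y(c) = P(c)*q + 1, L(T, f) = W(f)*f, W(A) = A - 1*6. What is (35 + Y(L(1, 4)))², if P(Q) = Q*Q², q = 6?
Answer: 9217296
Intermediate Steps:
W(A) = -6 + A (W(A) = A - 6 = -6 + A)
L(T, f) = f*(-6 + f) (L(T, f) = (-6 + f)*f = f*(-6 + f))
P(Q) = Q³
Y(c) = 1 + 6*c³ (Y(c) = c³*6 + 1 = 6*c³ + 1 = 1 + 6*c³)
(35 + Y(L(1, 4)))² = (35 + (1 + 6*(4*(-6 + 4))³))² = (35 + (1 + 6*(4*(-2))³))² = (35 + (1 + 6*(-8)³))² = (35 + (1 + 6*(-512)))² = (35 + (1 - 3072))² = (35 - 3071)² = (-3036)² = 9217296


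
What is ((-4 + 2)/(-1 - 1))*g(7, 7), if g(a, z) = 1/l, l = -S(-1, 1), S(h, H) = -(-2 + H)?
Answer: -1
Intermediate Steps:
S(h, H) = 2 - H
l = -1 (l = -(2 - 1*1) = -(2 - 1) = -1*1 = -1)
g(a, z) = -1 (g(a, z) = 1/(-1) = -1)
((-4 + 2)/(-1 - 1))*g(7, 7) = ((-4 + 2)/(-1 - 1))*(-1) = -2/(-2)*(-1) = -2*(-1/2)*(-1) = 1*(-1) = -1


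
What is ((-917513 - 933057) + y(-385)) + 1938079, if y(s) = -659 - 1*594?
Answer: 86256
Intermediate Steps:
y(s) = -1253 (y(s) = -659 - 594 = -1253)
((-917513 - 933057) + y(-385)) + 1938079 = ((-917513 - 933057) - 1253) + 1938079 = (-1850570 - 1253) + 1938079 = -1851823 + 1938079 = 86256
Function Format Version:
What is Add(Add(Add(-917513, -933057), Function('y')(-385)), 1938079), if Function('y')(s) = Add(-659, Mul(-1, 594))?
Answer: 86256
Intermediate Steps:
Function('y')(s) = -1253 (Function('y')(s) = Add(-659, -594) = -1253)
Add(Add(Add(-917513, -933057), Function('y')(-385)), 1938079) = Add(Add(Add(-917513, -933057), -1253), 1938079) = Add(Add(-1850570, -1253), 1938079) = Add(-1851823, 1938079) = 86256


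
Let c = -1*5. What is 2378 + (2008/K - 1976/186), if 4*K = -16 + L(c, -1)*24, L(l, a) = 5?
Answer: 2955530/1209 ≈ 2444.6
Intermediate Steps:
c = -5
K = 26 (K = (-16 + 5*24)/4 = (-16 + 120)/4 = (¼)*104 = 26)
2378 + (2008/K - 1976/186) = 2378 + (2008/26 - 1976/186) = 2378 + (2008*(1/26) - 1976*1/186) = 2378 + (1004/13 - 988/93) = 2378 + 80528/1209 = 2955530/1209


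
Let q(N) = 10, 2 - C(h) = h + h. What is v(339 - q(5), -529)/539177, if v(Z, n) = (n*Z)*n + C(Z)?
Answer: 92067033/539177 ≈ 170.75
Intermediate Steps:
C(h) = 2 - 2*h (C(h) = 2 - (h + h) = 2 - 2*h)
v(Z, n) = 2 - 2*Z + Z*n² (v(Z, n) = (n*Z)*n + (2 - 2*Z) = (Z*n)*n + (2 - 2*Z) = Z*n² + (2 - 2*Z) = 2 - 2*Z + Z*n²)
v(339 - q(5), -529)/539177 = (2 - 2*(339 - 1*10) + (339 - 1*10)*(-529)²)/539177 = (2 - 2*(339 - 10) + (339 - 10)*279841)*(1/539177) = (2 - 2*329 + 329*279841)*(1/539177) = (2 - 658 + 92067689)*(1/539177) = 92067033*(1/539177) = 92067033/539177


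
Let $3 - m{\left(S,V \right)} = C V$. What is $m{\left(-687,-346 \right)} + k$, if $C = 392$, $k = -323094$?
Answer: $-187459$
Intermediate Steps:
$m{\left(S,V \right)} = 3 - 392 V$
$m{\left(-687,-346 \right)} + k = \left(3 - -135632\right) - 323094 = \left(3 + 135632\right) - 323094 = 135635 - 323094 = -187459$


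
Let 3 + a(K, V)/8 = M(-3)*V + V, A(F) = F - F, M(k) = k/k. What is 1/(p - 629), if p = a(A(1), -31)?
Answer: -1/1149 ≈ -0.00087032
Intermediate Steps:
M(k) = 1
A(F) = 0
a(K, V) = -24 + 16*V (a(K, V) = -24 + 8*(1*V + V) = -24 + 8*(V + V) = -24 + 8*(2*V) = -24 + 16*V)
p = -520 (p = -24 + 16*(-31) = -24 - 496 = -520)
1/(p - 629) = 1/(-520 - 629) = 1/(-1149) = -1/1149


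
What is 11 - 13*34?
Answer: -431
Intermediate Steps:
11 - 13*34 = 11 - 442 = -431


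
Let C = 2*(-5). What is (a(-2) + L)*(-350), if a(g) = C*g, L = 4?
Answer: -8400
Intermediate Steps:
C = -10
a(g) = -10*g
(a(-2) + L)*(-350) = (-10*(-2) + 4)*(-350) = (20 + 4)*(-350) = 24*(-350) = -8400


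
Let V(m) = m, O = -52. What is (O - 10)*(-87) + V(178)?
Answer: 5572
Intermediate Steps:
(O - 10)*(-87) + V(178) = (-52 - 10)*(-87) + 178 = -62*(-87) + 178 = 5394 + 178 = 5572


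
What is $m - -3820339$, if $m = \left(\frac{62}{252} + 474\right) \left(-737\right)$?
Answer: $\frac{437323279}{126} \approx 3.4708 \cdot 10^{6}$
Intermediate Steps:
$m = - \frac{44039435}{126}$ ($m = \left(62 \cdot \frac{1}{252} + 474\right) \left(-737\right) = \left(\frac{31}{126} + 474\right) \left(-737\right) = \frac{59755}{126} \left(-737\right) = - \frac{44039435}{126} \approx -3.4952 \cdot 10^{5}$)
$m - -3820339 = - \frac{44039435}{126} - -3820339 = - \frac{44039435}{126} + 3820339 = \frac{437323279}{126}$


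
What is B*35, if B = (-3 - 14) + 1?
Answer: -560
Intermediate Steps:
B = -16 (B = -17 + 1 = -16)
B*35 = -16*35 = -560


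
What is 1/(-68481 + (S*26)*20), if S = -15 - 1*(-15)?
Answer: -1/68481 ≈ -1.4603e-5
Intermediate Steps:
S = 0 (S = -15 + 15 = 0)
1/(-68481 + (S*26)*20) = 1/(-68481 + (0*26)*20) = 1/(-68481 + 0*20) = 1/(-68481 + 0) = 1/(-68481) = -1/68481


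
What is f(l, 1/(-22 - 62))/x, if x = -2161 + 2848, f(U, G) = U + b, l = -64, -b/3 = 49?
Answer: -211/687 ≈ -0.30713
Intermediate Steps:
b = -147 (b = -3*49 = -147)
f(U, G) = -147 + U (f(U, G) = U - 147 = -147 + U)
x = 687
f(l, 1/(-22 - 62))/x = (-147 - 64)/687 = -211*1/687 = -211/687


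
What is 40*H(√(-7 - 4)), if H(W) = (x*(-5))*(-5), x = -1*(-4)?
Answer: 4000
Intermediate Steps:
x = 4
H(W) = 100 (H(W) = (4*(-5))*(-5) = -20*(-5) = 100)
40*H(√(-7 - 4)) = 40*100 = 4000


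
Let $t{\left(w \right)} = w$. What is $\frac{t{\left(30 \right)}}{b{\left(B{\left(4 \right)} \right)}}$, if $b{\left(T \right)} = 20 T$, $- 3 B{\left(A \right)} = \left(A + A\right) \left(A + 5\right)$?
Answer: $- \frac{1}{16} \approx -0.0625$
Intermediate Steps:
$B{\left(A \right)} = - \frac{2 A \left(5 + A\right)}{3}$ ($B{\left(A \right)} = - \frac{\left(A + A\right) \left(A + 5\right)}{3} = - \frac{2 A \left(5 + A\right)}{3}$)
$\frac{t{\left(30 \right)}}{b{\left(B{\left(4 \right)} \right)}} = \frac{30}{20 \left(\left(- \frac{2}{3}\right) 4 \left(5 + 4\right)\right)} = \frac{30}{20 \left(\left(- \frac{2}{3}\right) 4 \cdot 9\right)} = \frac{30}{20 \left(-24\right)} = \frac{30}{-480} = 30 \left(- \frac{1}{480}\right) = - \frac{1}{16}$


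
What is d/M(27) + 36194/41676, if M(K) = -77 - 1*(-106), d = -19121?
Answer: -397918585/604302 ≈ -658.48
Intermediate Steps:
M(K) = 29 (M(K) = -77 + 106 = 29)
d/M(27) + 36194/41676 = -19121/29 + 36194/41676 = -19121*1/29 + 36194*(1/41676) = -19121/29 + 18097/20838 = -397918585/604302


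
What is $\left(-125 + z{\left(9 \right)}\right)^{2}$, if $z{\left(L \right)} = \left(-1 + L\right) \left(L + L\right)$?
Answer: $361$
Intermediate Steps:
$z{\left(L \right)} = 2 L \left(-1 + L\right)$ ($z{\left(L \right)} = \left(-1 + L\right) 2 L = 2 L \left(-1 + L\right)$)
$\left(-125 + z{\left(9 \right)}\right)^{2} = \left(-125 + 2 \cdot 9 \left(-1 + 9\right)\right)^{2} = \left(-125 + 2 \cdot 9 \cdot 8\right)^{2} = \left(-125 + 144\right)^{2} = 19^{2} = 361$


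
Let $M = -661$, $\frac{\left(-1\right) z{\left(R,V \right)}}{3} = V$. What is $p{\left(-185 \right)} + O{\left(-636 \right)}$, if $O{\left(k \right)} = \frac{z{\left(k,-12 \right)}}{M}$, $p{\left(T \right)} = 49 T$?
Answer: $- \frac{5992001}{661} \approx -9065.0$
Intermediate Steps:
$z{\left(R,V \right)} = - 3 V$
$O{\left(k \right)} = - \frac{36}{661}$ ($O{\left(k \right)} = \frac{\left(-3\right) \left(-12\right)}{-661} = 36 \left(- \frac{1}{661}\right) = - \frac{36}{661}$)
$p{\left(-185 \right)} + O{\left(-636 \right)} = 49 \left(-185\right) - \frac{36}{661} = -9065 - \frac{36}{661} = - \frac{5992001}{661}$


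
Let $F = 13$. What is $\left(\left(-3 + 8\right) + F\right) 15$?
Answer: $270$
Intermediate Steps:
$\left(\left(-3 + 8\right) + F\right) 15 = \left(\left(-3 + 8\right) + 13\right) 15 = \left(5 + 13\right) 15 = 18 \cdot 15 = 270$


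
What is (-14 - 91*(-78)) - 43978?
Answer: -36894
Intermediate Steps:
(-14 - 91*(-78)) - 43978 = (-14 + 7098) - 43978 = 7084 - 43978 = -36894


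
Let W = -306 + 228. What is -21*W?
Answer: 1638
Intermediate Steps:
W = -78
-21*W = -21*(-78) = 1638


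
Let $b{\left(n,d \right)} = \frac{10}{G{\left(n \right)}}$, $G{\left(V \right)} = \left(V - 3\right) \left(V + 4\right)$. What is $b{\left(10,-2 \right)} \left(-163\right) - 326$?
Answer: $- \frac{16789}{49} \approx -342.63$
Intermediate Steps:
$G{\left(V \right)} = \left(-3 + V\right) \left(4 + V\right)$
$b{\left(n,d \right)} = \frac{10}{-12 + n + n^{2}}$
$b{\left(10,-2 \right)} \left(-163\right) - 326 = \frac{10}{-12 + 10 + 10^{2}} \left(-163\right) - 326 = \frac{10}{-12 + 10 + 100} \left(-163\right) - 326 = \frac{10}{98} \left(-163\right) - 326 = 10 \cdot \frac{1}{98} \left(-163\right) - 326 = \frac{5}{49} \left(-163\right) - 326 = - \frac{815}{49} - 326 = - \frac{16789}{49}$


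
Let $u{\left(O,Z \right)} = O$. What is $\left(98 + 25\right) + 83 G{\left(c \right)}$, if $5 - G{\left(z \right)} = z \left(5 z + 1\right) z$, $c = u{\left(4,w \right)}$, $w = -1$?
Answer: $-27350$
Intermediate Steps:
$c = 4$
$G{\left(z \right)} = 5 - z^{2} \left(1 + 5 z\right)$ ($G{\left(z \right)} = 5 - z \left(5 z + 1\right) z = 5 - z \left(1 + 5 z\right) z = 5 - z^{2} \left(1 + 5 z\right)$)
$\left(98 + 25\right) + 83 G{\left(c \right)} = \left(98 + 25\right) + 83 \left(5 - 4^{2} - 5 \cdot 4^{3}\right) = 123 + 83 \left(5 - 16 - 320\right) = 123 + 83 \left(-331\right) = 123 - 27473 = -27350$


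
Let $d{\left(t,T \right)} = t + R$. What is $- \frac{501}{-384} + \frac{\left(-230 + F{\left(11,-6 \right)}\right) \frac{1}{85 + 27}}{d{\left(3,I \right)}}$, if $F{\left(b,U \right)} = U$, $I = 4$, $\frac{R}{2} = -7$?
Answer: $\frac{14747}{9856} \approx 1.4962$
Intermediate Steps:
$R = -14$ ($R = 2 \left(-7\right) = -14$)
$d{\left(t,T \right)} = -14 + t$ ($d{\left(t,T \right)} = t - 14 = -14 + t$)
$- \frac{501}{-384} + \frac{\left(-230 + F{\left(11,-6 \right)}\right) \frac{1}{85 + 27}}{d{\left(3,I \right)}} = - \frac{501}{-384} + \frac{\left(-230 - 6\right) \frac{1}{85 + 27}}{-14 + 3} = \left(-501\right) \left(- \frac{1}{384}\right) + \frac{\left(-236\right) \frac{1}{112}}{-11} = \frac{167}{128} + \left(-236\right) \frac{1}{112} \left(- \frac{1}{11}\right) = \frac{167}{128} - - \frac{59}{308} = \frac{167}{128} + \frac{59}{308} = \frac{14747}{9856}$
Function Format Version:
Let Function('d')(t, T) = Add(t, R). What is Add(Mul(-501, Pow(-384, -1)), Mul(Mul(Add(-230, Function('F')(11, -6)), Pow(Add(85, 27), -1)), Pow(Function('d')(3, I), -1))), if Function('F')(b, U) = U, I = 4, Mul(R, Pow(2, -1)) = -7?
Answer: Rational(14747, 9856) ≈ 1.4962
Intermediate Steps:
R = -14 (R = Mul(2, -7) = -14)
Function('d')(t, T) = Add(-14, t) (Function('d')(t, T) = Add(t, -14) = Add(-14, t))
Add(Mul(-501, Pow(-384, -1)), Mul(Mul(Add(-230, Function('F')(11, -6)), Pow(Add(85, 27), -1)), Pow(Function('d')(3, I), -1))) = Add(Mul(-501, Pow(-384, -1)), Mul(Mul(Add(-230, -6), Pow(Add(85, 27), -1)), Pow(Add(-14, 3), -1))) = Add(Mul(-501, Rational(-1, 384)), Mul(Mul(-236, Pow(112, -1)), Pow(-11, -1))) = Add(Rational(167, 128), Mul(Mul(-236, Rational(1, 112)), Rational(-1, 11))) = Add(Rational(167, 128), Mul(Rational(-59, 28), Rational(-1, 11))) = Add(Rational(167, 128), Rational(59, 308)) = Rational(14747, 9856)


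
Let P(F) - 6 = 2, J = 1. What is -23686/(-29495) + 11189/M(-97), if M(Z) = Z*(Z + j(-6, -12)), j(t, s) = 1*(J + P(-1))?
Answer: 532203251/251769320 ≈ 2.1139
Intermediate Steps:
P(F) = 8 (P(F) = 6 + 2 = 8)
j(t, s) = 9 (j(t, s) = 1*(1 + 8) = 1*9 = 9)
M(Z) = Z*(9 + Z) (M(Z) = Z*(Z + 9) = Z*(9 + Z))
-23686/(-29495) + 11189/M(-97) = -23686/(-29495) + 11189/((-97*(9 - 97))) = -23686*(-1/29495) + 11189/((-97*(-88))) = 23686/29495 + 11189/8536 = 532203251/251769320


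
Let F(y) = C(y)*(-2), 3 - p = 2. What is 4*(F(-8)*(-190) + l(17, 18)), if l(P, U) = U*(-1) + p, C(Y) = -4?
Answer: -6148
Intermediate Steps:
p = 1 (p = 3 - 1*2 = 3 - 2 = 1)
F(y) = 8 (F(y) = -4*(-2) = 8)
l(P, U) = 1 - U (l(P, U) = U*(-1) + 1 = -U + 1 = 1 - U)
4*(F(-8)*(-190) + l(17, 18)) = 4*(8*(-190) + (1 - 1*18)) = 4*(-1520 + (1 - 18)) = 4*(-1520 - 17) = 4*(-1537) = -6148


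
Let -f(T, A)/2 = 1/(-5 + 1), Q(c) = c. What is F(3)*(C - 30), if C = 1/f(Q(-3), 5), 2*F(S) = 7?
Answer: -98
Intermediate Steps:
f(T, A) = 1/2 (f(T, A) = -2/(-5 + 1) = -2/(-4) = -2*(-1/4) = 1/2)
F(S) = 7/2 (F(S) = (1/2)*7 = 7/2)
C = 2 (C = 1/(1/2) = 2)
F(3)*(C - 30) = 7*(2 - 30)/2 = (7/2)*(-28) = -98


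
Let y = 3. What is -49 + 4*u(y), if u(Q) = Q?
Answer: -37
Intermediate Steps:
-49 + 4*u(y) = -49 + 4*3 = -49 + 12 = -37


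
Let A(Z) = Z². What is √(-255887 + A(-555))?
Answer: √52138 ≈ 228.34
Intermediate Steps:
√(-255887 + A(-555)) = √(-255887 + (-555)²) = √(-255887 + 308025) = √52138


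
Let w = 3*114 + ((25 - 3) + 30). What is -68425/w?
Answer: -68425/394 ≈ -173.67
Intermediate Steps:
w = 394 (w = 342 + (22 + 30) = 342 + 52 = 394)
-68425/w = -68425/394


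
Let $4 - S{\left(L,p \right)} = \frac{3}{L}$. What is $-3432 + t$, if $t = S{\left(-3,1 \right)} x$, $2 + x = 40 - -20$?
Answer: $-3142$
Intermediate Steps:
$S{\left(L,p \right)} = 4 - \frac{3}{L}$
$x = 58$ ($x = -2 + \left(40 - -20\right) = -2 + \left(40 + 20\right) = -2 + 60 = 58$)
$t = 290$ ($t = \left(4 - \frac{3}{-3}\right) 58 = \left(4 - -1\right) 58 = \left(4 + 1\right) 58 = 5 \cdot 58 = 290$)
$-3432 + t = -3432 + 290 = -3142$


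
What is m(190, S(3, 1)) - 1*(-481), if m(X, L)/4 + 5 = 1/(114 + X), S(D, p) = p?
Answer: 35037/76 ≈ 461.01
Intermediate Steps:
m(X, L) = -20 + 4/(114 + X)
m(190, S(3, 1)) - 1*(-481) = 4*(-569 - 5*190)/(114 + 190) - 1*(-481) = 4*(-569 - 950)/304 + 481 = 4*(1/304)*(-1519) + 481 = -1519/76 + 481 = 35037/76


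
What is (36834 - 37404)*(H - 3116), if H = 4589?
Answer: -839610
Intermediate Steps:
(36834 - 37404)*(H - 3116) = (36834 - 37404)*(4589 - 3116) = -570*1473 = -839610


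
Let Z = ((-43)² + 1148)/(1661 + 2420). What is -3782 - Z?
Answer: -15437339/4081 ≈ -3782.7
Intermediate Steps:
Z = 2997/4081 (Z = (1849 + 1148)/4081 = 2997*(1/4081) = 2997/4081 ≈ 0.73438)
-3782 - Z = -3782 - 1*2997/4081 = -3782 - 2997/4081 = -15437339/4081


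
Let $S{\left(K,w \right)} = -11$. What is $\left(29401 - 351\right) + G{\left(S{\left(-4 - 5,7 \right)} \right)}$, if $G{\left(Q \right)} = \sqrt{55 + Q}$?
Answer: $29050 + 2 \sqrt{11} \approx 29057.0$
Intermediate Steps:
$\left(29401 - 351\right) + G{\left(S{\left(-4 - 5,7 \right)} \right)} = \left(29401 - 351\right) + \sqrt{55 - 11} = 29050 + \sqrt{44} = 29050 + 2 \sqrt{11}$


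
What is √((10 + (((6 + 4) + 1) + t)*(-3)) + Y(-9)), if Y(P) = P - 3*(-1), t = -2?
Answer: I*√23 ≈ 4.7958*I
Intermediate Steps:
Y(P) = 3 + P (Y(P) = P + 3 = 3 + P)
√((10 + (((6 + 4) + 1) + t)*(-3)) + Y(-9)) = √((10 + (((6 + 4) + 1) - 2)*(-3)) + (3 - 9)) = √((10 + ((10 + 1) - 2)*(-3)) - 6) = √((10 + (11 - 2)*(-3)) - 6) = √((10 + 9*(-3)) - 6) = √((10 - 27) - 6) = √(-17 - 6) = √(-23) = I*√23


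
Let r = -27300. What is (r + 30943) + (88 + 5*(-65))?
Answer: 3406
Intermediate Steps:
(r + 30943) + (88 + 5*(-65)) = (-27300 + 30943) + (88 + 5*(-65)) = 3643 + (88 - 325) = 3643 - 237 = 3406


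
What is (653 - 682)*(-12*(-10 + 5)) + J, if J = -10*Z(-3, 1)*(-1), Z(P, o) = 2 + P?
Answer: -1750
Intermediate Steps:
J = -10 (J = -10*(2 - 3)*(-1) = -10*(-1)*(-1) = 10*(-1) = -10)
(653 - 682)*(-12*(-10 + 5)) + J = (653 - 682)*(-12*(-10 + 5)) - 10 = -(-348)*(-5) - 10 = -29*60 - 10 = -1740 - 10 = -1750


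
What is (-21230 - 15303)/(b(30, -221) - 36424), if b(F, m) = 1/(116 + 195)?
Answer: 11361763/11327863 ≈ 1.0030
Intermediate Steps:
b(F, m) = 1/311
(-21230 - 15303)/(b(30, -221) - 36424) = (-21230 - 15303)/(1/311 - 36424) = -36533/(-11327863/311) = -36533*(-311/11327863) = 11361763/11327863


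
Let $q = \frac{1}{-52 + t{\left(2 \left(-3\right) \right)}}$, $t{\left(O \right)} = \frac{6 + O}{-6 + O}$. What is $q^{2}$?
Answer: $\frac{1}{2704} \approx 0.00036982$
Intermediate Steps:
$t{\left(O \right)} = \frac{6 + O}{-6 + O}$
$q = - \frac{1}{52}$ ($q = \frac{1}{-52 + \frac{6 + 2 \left(-3\right)}{-6 + 2 \left(-3\right)}} = \frac{1}{-52 + \frac{6 - 6}{-6 - 6}} = \frac{1}{-52 + \frac{1}{-12} \cdot 0} = \frac{1}{-52 - 0} = \frac{1}{-52 + 0} = \frac{1}{-52} = - \frac{1}{52} \approx -0.019231$)
$q^{2} = \left(- \frac{1}{52}\right)^{2} = \frac{1}{2704}$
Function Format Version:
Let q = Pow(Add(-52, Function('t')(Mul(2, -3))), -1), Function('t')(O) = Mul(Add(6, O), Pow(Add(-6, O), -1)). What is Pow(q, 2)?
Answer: Rational(1, 2704) ≈ 0.00036982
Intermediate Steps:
Function('t')(O) = Mul(Pow(Add(-6, O), -1), Add(6, O))
q = Rational(-1, 52) (q = Pow(Add(-52, Mul(Pow(Add(-6, Mul(2, -3)), -1), Add(6, Mul(2, -3)))), -1) = Pow(Add(-52, Mul(Pow(Add(-6, -6), -1), Add(6, -6))), -1) = Pow(Add(-52, Mul(Pow(-12, -1), 0)), -1) = Pow(Add(-52, Mul(Rational(-1, 12), 0)), -1) = Pow(Add(-52, 0), -1) = Pow(-52, -1) = Rational(-1, 52) ≈ -0.019231)
Pow(q, 2) = Pow(Rational(-1, 52), 2) = Rational(1, 2704)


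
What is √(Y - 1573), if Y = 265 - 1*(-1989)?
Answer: √681 ≈ 26.096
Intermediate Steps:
Y = 2254 (Y = 265 + 1989 = 2254)
√(Y - 1573) = √(2254 - 1573) = √681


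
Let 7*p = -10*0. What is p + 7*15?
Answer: 105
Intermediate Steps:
p = 0 (p = (-10*0)/7 = (⅐)*0 = 0)
p + 7*15 = 0 + 7*15 = 0 + 105 = 105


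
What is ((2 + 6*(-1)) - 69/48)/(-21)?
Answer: 29/112 ≈ 0.25893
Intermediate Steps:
((2 + 6*(-1)) - 69/48)/(-21) = -((2 - 6) - 69*1/48)/21 = -(-4 - 23/16)/21 = -1/21*(-87/16) = 29/112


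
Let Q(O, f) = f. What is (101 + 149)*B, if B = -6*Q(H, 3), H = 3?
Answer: -4500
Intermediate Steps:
B = -18 (B = -6*3 = -18)
(101 + 149)*B = (101 + 149)*(-18) = 250*(-18) = -4500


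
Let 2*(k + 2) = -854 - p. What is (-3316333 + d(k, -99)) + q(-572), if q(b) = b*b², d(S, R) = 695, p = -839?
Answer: -190464886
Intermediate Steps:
k = -19/2 (k = -2 + (-854 - 1*(-839))/2 = -2 + (-854 + 839)/2 = -2 + (½)*(-15) = -2 - 15/2 = -19/2 ≈ -9.5000)
q(b) = b³
(-3316333 + d(k, -99)) + q(-572) = (-3316333 + 695) + (-572)³ = -3315638 - 187149248 = -190464886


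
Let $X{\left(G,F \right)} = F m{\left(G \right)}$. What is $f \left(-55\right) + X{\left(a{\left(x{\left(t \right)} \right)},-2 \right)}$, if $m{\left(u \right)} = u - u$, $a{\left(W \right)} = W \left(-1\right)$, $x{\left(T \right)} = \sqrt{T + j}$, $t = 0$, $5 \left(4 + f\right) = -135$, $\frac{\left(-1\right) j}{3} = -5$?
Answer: $1705$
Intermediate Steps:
$j = 15$ ($j = \left(-3\right) \left(-5\right) = 15$)
$f = -31$ ($f = -4 + \frac{1}{5} \left(-135\right) = -4 - 27 = -31$)
$x{\left(T \right)} = \sqrt{15 + T}$ ($x{\left(T \right)} = \sqrt{T + 15} = \sqrt{15 + T}$)
$a{\left(W \right)} = - W$
$m{\left(u \right)} = 0$
$X{\left(G,F \right)} = 0$ ($X{\left(G,F \right)} = F 0 = 0$)
$f \left(-55\right) + X{\left(a{\left(x{\left(t \right)} \right)},-2 \right)} = \left(-31\right) \left(-55\right) + 0 = 1705 + 0 = 1705$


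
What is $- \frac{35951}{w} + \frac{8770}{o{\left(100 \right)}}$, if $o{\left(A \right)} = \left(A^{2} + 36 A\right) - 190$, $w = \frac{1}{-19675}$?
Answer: $\frac{948537476302}{1341} \approx 7.0734 \cdot 10^{8}$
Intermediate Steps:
$w = - \frac{1}{19675} \approx -5.0826 \cdot 10^{-5}$
$o{\left(A \right)} = -190 + A^{2} + 36 A$
$- \frac{35951}{w} + \frac{8770}{o{\left(100 \right)}} = - \frac{35951}{- \frac{1}{19675}} + \frac{8770}{-190 + 100^{2} + 36 \cdot 100} = \left(-35951\right) \left(-19675\right) + \frac{8770}{-190 + 10000 + 3600} = 707335925 + \frac{8770}{13410} = 707335925 + 8770 \cdot \frac{1}{13410} = 707335925 + \frac{877}{1341} = \frac{948537476302}{1341}$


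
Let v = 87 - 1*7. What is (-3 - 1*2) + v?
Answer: 75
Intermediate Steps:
v = 80 (v = 87 - 7 = 80)
(-3 - 1*2) + v = (-3 - 1*2) + 80 = (-3 - 2) + 80 = -5 + 80 = 75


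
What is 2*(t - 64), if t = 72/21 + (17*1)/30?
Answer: -12601/105 ≈ -120.01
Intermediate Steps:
t = 839/210 (t = 72*(1/21) + 17*(1/30) = 24/7 + 17/30 = 839/210 ≈ 3.9952)
2*(t - 64) = 2*(839/210 - 64) = 2*(-12601/210) = -12601/105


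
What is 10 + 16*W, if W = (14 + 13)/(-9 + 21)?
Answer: 46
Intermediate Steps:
W = 9/4 (W = 27/12 = 27*(1/12) = 9/4 ≈ 2.2500)
10 + 16*W = 10 + 16*(9/4) = 10 + 36 = 46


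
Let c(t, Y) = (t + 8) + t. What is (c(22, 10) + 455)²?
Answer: 257049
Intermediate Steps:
c(t, Y) = 8 + 2*t (c(t, Y) = (8 + t) + t = 8 + 2*t)
(c(22, 10) + 455)² = ((8 + 2*22) + 455)² = ((8 + 44) + 455)² = (52 + 455)² = 507² = 257049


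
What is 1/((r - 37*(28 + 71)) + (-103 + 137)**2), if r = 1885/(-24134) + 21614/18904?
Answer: -114057284/285820111429 ≈ -0.00039905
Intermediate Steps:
r = 121499559/114057284 (r = 1885*(-1/24134) + 21614*(1/18904) = -1885/24134 + 10807/9452 = 121499559/114057284 ≈ 1.0653)
1/((r - 37*(28 + 71)) + (-103 + 137)**2) = 1/((121499559/114057284 - 37*(28 + 71)) + (-103 + 137)**2) = 1/((121499559/114057284 - 37*99) + 34**2) = 1/((121499559/114057284 - 1*3663) + 1156) = 1/((121499559/114057284 - 3663) + 1156) = 1/(-417670331733/114057284 + 1156) = 1/(-285820111429/114057284) = -114057284/285820111429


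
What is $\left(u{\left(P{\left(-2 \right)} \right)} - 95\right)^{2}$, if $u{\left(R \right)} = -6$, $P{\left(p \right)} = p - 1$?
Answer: $10201$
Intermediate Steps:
$P{\left(p \right)} = -1 + p$
$\left(u{\left(P{\left(-2 \right)} \right)} - 95\right)^{2} = \left(-6 - 95\right)^{2} = \left(-101\right)^{2} = 10201$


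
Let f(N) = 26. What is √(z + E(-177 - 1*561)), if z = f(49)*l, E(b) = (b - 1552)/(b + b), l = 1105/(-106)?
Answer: I*√45809817010/13038 ≈ 16.416*I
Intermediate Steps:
l = -1105/106 (l = 1105*(-1/106) = -1105/106 ≈ -10.425)
E(b) = (-1552 + b)/(2*b) (E(b) = (-1552 + b)/((2*b)) = (-1552 + b)*(1/(2*b)) = (-1552 + b)/(2*b))
z = -14365/53 (z = 26*(-1105/106) = -14365/53 ≈ -271.04)
√(z + E(-177 - 1*561)) = √(-14365/53 + (-1552 + (-177 - 1*561))/(2*(-177 - 1*561))) = √(-14365/53 + (-1552 + (-177 - 561))/(2*(-177 - 561))) = √(-14365/53 + (½)*(-1552 - 738)/(-738)) = √(-14365/53 + (½)*(-1/738)*(-2290)) = √(-14365/53 + 1145/738) = √(-10540685/39114) = I*√45809817010/13038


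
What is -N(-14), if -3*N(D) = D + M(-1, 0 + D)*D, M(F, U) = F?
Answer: 0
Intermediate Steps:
N(D) = 0 (N(D) = -(D - D)/3 = -⅓*0 = 0)
-N(-14) = -1*0 = 0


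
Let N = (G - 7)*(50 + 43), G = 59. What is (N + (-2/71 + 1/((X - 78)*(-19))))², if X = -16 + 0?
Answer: 376051419234999225/16079761636 ≈ 2.3387e+7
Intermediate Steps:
X = -16
N = 4836 (N = (59 - 7)*(50 + 43) = 52*93 = 4836)
(N + (-2/71 + 1/((X - 78)*(-19))))² = (4836 + (-2/71 + 1/(-16 - 78*(-19))))² = (4836 + (-2*1/71 - 1/19/(-94)))² = (4836 + (-2/71 - 1/94*(-1/19)))² = (4836 + (-2/71 + 1/1786))² = (4836 - 3501/126806)² = (613230315/126806)² = 376051419234999225/16079761636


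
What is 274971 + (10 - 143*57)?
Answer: 266830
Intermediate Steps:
274971 + (10 - 143*57) = 274971 + (10 - 8151) = 274971 - 8141 = 266830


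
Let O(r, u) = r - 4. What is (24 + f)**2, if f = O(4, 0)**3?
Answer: 576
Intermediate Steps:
O(r, u) = -4 + r
f = 0 (f = (-4 + 4)**3 = 0**3 = 0)
(24 + f)**2 = (24 + 0)**2 = 24**2 = 576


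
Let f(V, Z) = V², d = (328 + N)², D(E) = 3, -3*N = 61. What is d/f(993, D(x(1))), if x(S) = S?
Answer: 851929/8874441 ≈ 0.095998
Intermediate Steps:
N = -61/3 (N = -⅓*61 = -61/3 ≈ -20.333)
d = 851929/9 (d = (328 - 61/3)² = (923/3)² = 851929/9 ≈ 94659.)
d/f(993, D(x(1))) = 851929/(9*(993²)) = (851929/9)/986049 = (851929/9)*(1/986049) = 851929/8874441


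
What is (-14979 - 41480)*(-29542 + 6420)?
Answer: 1305444998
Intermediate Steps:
(-14979 - 41480)*(-29542 + 6420) = -56459*(-23122) = 1305444998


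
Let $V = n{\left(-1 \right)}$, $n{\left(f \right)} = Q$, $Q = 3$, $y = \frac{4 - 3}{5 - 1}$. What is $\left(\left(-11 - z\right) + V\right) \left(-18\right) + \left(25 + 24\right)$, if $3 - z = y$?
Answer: $\frac{485}{2} \approx 242.5$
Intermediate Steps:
$y = \frac{1}{4}$ ($y = 1 \cdot \frac{1}{4} = \frac{1}{4} \approx 0.25$)
$z = \frac{11}{4}$ ($z = 3 - \frac{1}{4} = \frac{11}{4} \approx 2.75$)
$n{\left(f \right)} = 3$
$V = 3$
$\left(\left(-11 - z\right) + V\right) \left(-18\right) + \left(25 + 24\right) = \left(\left(-11 - \frac{11}{4}\right) + 3\right) \left(-18\right) + \left(25 + 24\right) = \left(\left(-11 - \frac{11}{4}\right) + 3\right) \left(-18\right) + 49 = \left(- \frac{55}{4} + 3\right) \left(-18\right) + 49 = \left(- \frac{43}{4}\right) \left(-18\right) + 49 = \frac{387}{2} + 49 = \frac{485}{2}$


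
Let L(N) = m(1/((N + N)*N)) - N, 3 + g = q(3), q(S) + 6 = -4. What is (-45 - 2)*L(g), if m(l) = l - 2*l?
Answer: -206471/338 ≈ -610.86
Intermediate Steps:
q(S) = -10 (q(S) = -6 - 4 = -10)
g = -13 (g = -3 - 10 = -13)
m(l) = -l
L(N) = -N - 1/(2*N²) (L(N) = -1/((N + N)*N) - N = -1/((2*N)*N) - N = -1/(2*N)/N - N = -1/(2*N²) - N = -N - 1/(2*N²))
(-45 - 2)*L(g) = (-45 - 2)*(-1*(-13) - ½/(-13)²) = -47*(13 - ½*1/169) = -47*(13 - 1/338) = -47*4393/338 = -206471/338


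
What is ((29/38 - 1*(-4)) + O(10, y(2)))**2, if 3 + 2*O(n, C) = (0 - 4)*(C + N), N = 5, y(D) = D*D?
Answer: 78400/361 ≈ 217.17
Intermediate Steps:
y(D) = D**2
O(n, C) = -23/2 - 2*C (O(n, C) = -3/2 + ((0 - 4)*(C + 5))/2 = -3/2 + (-4*(5 + C))/2 = -3/2 + (-20 - 4*C)/2 = -3/2 + (-10 - 2*C) = -23/2 - 2*C)
((29/38 - 1*(-4)) + O(10, y(2)))**2 = ((29/38 - 1*(-4)) + (-23/2 - 2*2**2))**2 = ((29*(1/38) + 4) + (-23/2 - 2*4))**2 = ((29/38 + 4) + (-23/2 - 8))**2 = (181/38 - 39/2)**2 = (-280/19)**2 = 78400/361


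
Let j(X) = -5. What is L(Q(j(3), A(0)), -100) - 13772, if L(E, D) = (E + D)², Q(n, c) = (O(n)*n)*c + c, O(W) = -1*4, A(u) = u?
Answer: -3772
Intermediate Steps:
O(W) = -4
Q(n, c) = c - 4*c*n (Q(n, c) = (-4*n)*c + c = -4*c*n + c = c - 4*c*n)
L(E, D) = (D + E)²
L(Q(j(3), A(0)), -100) - 13772 = (-100 + 0*(1 - 4*(-5)))² - 13772 = (-100 + 0*(1 + 20))² - 13772 = (-100 + 0*21)² - 13772 = (-100 + 0)² - 13772 = (-100)² - 13772 = 10000 - 13772 = -3772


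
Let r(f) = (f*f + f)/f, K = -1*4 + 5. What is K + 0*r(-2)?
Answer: 1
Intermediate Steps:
K = 1 (K = -4 + 5 = 1)
r(f) = (f + f**2)/f (r(f) = (f**2 + f)/f = (f + f**2)/f)
K + 0*r(-2) = 1 + 0*(1 - 2) = 1 + 0*(-1) = 1 + 0 = 1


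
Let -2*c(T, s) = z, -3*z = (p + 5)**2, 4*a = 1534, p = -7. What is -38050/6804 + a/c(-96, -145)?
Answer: 3875951/6804 ≈ 569.66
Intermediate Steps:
a = 767/2 (a = (1/4)*1534 = 767/2 ≈ 383.50)
z = -4/3 (z = -(-7 + 5)**2/3 = -1/3*(-2)**2 = -1/3*4 = -4/3 ≈ -1.3333)
c(T, s) = 2/3 (c(T, s) = -1/2*(-4/3) = 2/3)
-38050/6804 + a/c(-96, -145) = -38050/6804 + 767/(2*(2/3)) = -38050*1/6804 + (767/2)*(3/2) = -19025/3402 + 2301/4 = 3875951/6804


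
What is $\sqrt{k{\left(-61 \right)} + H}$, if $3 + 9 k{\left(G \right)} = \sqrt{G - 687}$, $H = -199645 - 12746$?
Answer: $\frac{\sqrt{-1911522 + 2 i \sqrt{187}}}{3} \approx 0.0032969 + 460.86 i$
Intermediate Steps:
$H = -212391$ ($H = -199645 - 12746 = -212391$)
$k{\left(G \right)} = - \frac{1}{3} + \frac{\sqrt{-687 + G}}{9}$ ($k{\left(G \right)} = - \frac{1}{3} + \frac{\sqrt{G - 687}}{9} = - \frac{1}{3} + \frac{\sqrt{-687 + G}}{9}$)
$\sqrt{k{\left(-61 \right)} + H} = \sqrt{\left(- \frac{1}{3} + \frac{\sqrt{-687 - 61}}{9}\right) - 212391} = \sqrt{\left(- \frac{1}{3} + \frac{\sqrt{-748}}{9}\right) - 212391} = \sqrt{\left(- \frac{1}{3} + \frac{2 i \sqrt{187}}{9}\right) - 212391} = \sqrt{- \frac{637174}{3} + \frac{2 i \sqrt{187}}{9}}$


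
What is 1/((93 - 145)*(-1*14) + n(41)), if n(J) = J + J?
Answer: 1/810 ≈ 0.0012346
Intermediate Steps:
n(J) = 2*J
1/((93 - 145)*(-1*14) + n(41)) = 1/((93 - 145)*(-1*14) + 2*41) = 1/(-52*(-14) + 82) = 1/(728 + 82) = 1/810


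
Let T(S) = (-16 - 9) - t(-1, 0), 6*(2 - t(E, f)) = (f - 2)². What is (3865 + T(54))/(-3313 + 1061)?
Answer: -2879/1689 ≈ -1.7046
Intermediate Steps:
t(E, f) = 2 - (-2 + f)²/6 (t(E, f) = 2 - (f - 2)²/6 = 2 - (-2 + f)²/6)
T(S) = -79/3 (T(S) = (-16 - 9) - (2 - (-2 + 0)²/6) = -25 - (2 - ⅙*(-2)²) = -25 - (2 - ⅙*4) = -25 - (2 - ⅔) = -25 - 1*4/3 = -25 - 4/3 = -79/3)
(3865 + T(54))/(-3313 + 1061) = (3865 - 79/3)/(-3313 + 1061) = (11516/3)/(-2252) = (11516/3)*(-1/2252) = -2879/1689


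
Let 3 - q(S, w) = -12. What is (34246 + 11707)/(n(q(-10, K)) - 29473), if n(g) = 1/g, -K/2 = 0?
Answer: -689295/442094 ≈ -1.5592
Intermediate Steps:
K = 0 (K = -2*0 = 0)
q(S, w) = 15 (q(S, w) = 3 - 1*(-12) = 3 + 12 = 15)
(34246 + 11707)/(n(q(-10, K)) - 29473) = (34246 + 11707)/(1/15 - 29473) = 45953/(1/15 - 29473) = 45953/(-442094/15) = 45953*(-15/442094) = -689295/442094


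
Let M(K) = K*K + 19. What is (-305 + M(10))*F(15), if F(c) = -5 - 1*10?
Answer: 2790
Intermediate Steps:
F(c) = -15 (F(c) = -5 - 10 = -15)
M(K) = 19 + K² (M(K) = K² + 19 = 19 + K²)
(-305 + M(10))*F(15) = (-305 + (19 + 10²))*(-15) = (-305 + (19 + 100))*(-15) = (-305 + 119)*(-15) = -186*(-15) = 2790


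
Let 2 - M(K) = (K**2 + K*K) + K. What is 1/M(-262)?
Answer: -1/137024 ≈ -7.2980e-6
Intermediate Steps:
M(K) = 2 - K - 2*K**2 (M(K) = 2 - ((K**2 + K*K) + K) = 2 - ((K**2 + K**2) + K) = 2 - (2*K**2 + K) = 2 - (K + 2*K**2) = 2 + (-K - 2*K**2) = 2 - K - 2*K**2)
1/M(-262) = 1/(2 - 1*(-262) - 2*(-262)**2) = 1/(2 + 262 - 2*68644) = 1/(2 + 262 - 137288) = 1/(-137024) = -1/137024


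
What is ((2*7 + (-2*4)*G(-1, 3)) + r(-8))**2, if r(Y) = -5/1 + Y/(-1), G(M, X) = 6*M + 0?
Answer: 4225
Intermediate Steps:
G(M, X) = 6*M
r(Y) = -5 - Y (r(Y) = -5*1 + Y*(-1) = -5 - Y)
((2*7 + (-2*4)*G(-1, 3)) + r(-8))**2 = ((2*7 + (-2*4)*(6*(-1))) + (-5 - 1*(-8)))**2 = ((14 - 8*(-6)) + (-5 + 8))**2 = ((14 + 48) + 3)**2 = (62 + 3)**2 = 65**2 = 4225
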